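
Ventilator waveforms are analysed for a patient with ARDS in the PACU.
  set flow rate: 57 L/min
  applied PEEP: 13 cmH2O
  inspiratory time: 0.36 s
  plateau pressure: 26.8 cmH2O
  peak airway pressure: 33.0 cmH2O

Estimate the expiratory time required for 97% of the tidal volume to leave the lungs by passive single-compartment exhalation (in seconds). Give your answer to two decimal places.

0.57

Flow: 57 L/min ÷ 60 = 0.95 L/s.
Vt = flow × Ti = 0.95 L/s × 0.36 s × 1000 mL/L = 342.0 mL.
R = (PIP − Pplat)/V̇ = (33.0 − 26.8) / 0.95 = 6.2/0.95 = 6.526 cmH2O·s/L.
C = Vt/(Pplat − PEEP) = 342.0 / (26.8 − 13) = 342.0/13.8 = 24.783 mL/cmH2O.
τ = R × C = 6.526 × 0.02478 L/cmH2O = 0.1617 s.
t = −τ·ln(1 − 0.97) = −0.1617·ln(0.03) = 0.567 s.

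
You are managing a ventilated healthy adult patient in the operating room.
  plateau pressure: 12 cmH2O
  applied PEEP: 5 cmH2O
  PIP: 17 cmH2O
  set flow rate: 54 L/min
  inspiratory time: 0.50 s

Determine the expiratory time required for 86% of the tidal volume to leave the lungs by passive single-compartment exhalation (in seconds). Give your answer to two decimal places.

0.70

Flow: 54 L/min ÷ 60 = 0.9 L/s.
Vt = flow × Ti = 0.9 L/s × 0.50 s × 1000 mL/L = 450.0 mL.
R = (PIP − Pplat)/V̇ = (17 − 12) / 0.9 = 5.0/0.9 = 5.556 cmH2O·s/L.
C = Vt/(Pplat − PEEP) = 450.0 / (12 − 5) = 450.0/7.0 = 64.286 mL/cmH2O.
τ = R × C = 5.556 × 0.06429 L/cmH2O = 0.3572 s.
t = −τ·ln(1 − 0.86) = −0.3572·ln(0.14) = 0.7023 s.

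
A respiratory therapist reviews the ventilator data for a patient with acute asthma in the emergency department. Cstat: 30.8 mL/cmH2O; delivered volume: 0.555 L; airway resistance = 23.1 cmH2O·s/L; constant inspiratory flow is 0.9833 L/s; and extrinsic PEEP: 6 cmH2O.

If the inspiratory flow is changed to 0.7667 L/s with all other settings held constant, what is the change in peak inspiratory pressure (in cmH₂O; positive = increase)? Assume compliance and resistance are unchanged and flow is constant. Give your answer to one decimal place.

-5.0

PIP = Vt/C + R·V̇ + PEEP (constant-flow equation of motion).
Only the resistive term changes: ΔPIP = R × ΔV̇ = 23.1 × (0.7667 − 0.9833) = 23.1 × -0.2166 = -5.003 cmH2O.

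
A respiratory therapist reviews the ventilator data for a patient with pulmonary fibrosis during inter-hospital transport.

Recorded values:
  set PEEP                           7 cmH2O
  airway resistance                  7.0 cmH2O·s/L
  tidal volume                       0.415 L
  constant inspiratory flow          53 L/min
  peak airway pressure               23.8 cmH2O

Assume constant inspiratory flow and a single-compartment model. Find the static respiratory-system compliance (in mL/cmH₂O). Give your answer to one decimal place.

39.1

Flow: 53 L/min ÷ 60 = 0.8833 L/s.
Equation of motion (constant flow): PIP = Vt/C + R·V̇ + PEEP.
Vt/C = PIP − R·V̇ − PEEP = 23.8 − 7.0×0.8833 − 7 = 23.8 − 6.183 − 7 = 10.617 cmH2O.
C = Vt / 10.617 = 415 / 10.617 = 39.088 mL/cmH2O.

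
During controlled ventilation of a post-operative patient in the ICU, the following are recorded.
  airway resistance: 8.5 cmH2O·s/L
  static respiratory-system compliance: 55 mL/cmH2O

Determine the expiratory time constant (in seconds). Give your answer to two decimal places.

τ = R × C = 8.5 × 55 mL/cmH2O = 8.5 × 0.055 L/cmH2O = 0.4675 s.

0.47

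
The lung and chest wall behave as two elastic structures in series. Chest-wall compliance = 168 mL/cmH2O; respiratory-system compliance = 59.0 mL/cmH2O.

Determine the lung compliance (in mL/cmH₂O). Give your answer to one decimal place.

90.9

1/CL = 1/Crs − 1/Ccw.
1/CL = 1/59.0 − 1/168 = 0.011.
CL = 90.909 mL/cmH2O.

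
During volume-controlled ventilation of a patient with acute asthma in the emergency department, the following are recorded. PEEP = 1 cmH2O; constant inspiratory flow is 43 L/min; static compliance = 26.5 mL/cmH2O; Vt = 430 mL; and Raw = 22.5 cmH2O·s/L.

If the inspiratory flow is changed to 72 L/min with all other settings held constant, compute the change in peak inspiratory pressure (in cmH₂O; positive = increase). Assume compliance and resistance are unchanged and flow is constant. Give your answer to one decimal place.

10.9

Flow: 43 L/min ÷ 60 = 0.7167 L/s.
New flow: 72 L/min ÷ 60 = 1.2 L/s.
PIP = Vt/C + R·V̇ + PEEP (constant-flow equation of motion).
Only the resistive term changes: ΔPIP = R × ΔV̇ = 22.5 × (1.2 − 0.7167) = 22.5 × 0.4833 = 10.874 cmH2O.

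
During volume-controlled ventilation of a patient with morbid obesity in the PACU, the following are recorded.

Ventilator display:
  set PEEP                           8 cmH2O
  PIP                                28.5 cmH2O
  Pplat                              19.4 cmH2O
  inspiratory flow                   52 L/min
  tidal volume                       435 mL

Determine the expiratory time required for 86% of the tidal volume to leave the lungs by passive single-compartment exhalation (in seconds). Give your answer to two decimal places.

0.79

Flow: 52 L/min ÷ 60 = 0.8667 L/s.
R = (PIP − Pplat)/V̇ = (28.5 − 19.4) / 0.8667 = 9.1/0.8667 = 10.5 cmH2O·s/L.
C = Vt/(Pplat − PEEP) = 435.0 / (19.4 − 8) = 435.0/11.4 = 38.158 mL/cmH2O.
τ = R × C = 10.5 × 0.03816 L/cmH2O = 0.4007 s.
t = −τ·ln(1 − 0.86) = −0.4007·ln(0.14) = 0.7878 s.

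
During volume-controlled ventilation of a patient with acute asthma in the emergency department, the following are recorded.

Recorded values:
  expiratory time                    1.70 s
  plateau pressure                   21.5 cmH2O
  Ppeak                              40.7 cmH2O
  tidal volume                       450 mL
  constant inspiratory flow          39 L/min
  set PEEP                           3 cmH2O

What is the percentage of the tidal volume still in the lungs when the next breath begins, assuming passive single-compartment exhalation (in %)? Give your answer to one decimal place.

9.4

Flow: 39 L/min ÷ 60 = 0.65 L/s.
R = (PIP − Pplat)/V̇ = (40.7 − 21.5) / 0.65 = 19.2/0.65 = 29.538 cmH2O·s/L.
C = Vt/(Pplat − PEEP) = 450.0 / (21.5 − 3) = 450.0/18.5 = 24.324 mL/cmH2O.
τ = R × C = 29.538 × 0.02432 L/cmH2O = 0.7184 s.
Fraction remaining at end-expiration = e^(−Te/τ) = e^(−1.70/0.7184) = 0.09382 → 9.382%.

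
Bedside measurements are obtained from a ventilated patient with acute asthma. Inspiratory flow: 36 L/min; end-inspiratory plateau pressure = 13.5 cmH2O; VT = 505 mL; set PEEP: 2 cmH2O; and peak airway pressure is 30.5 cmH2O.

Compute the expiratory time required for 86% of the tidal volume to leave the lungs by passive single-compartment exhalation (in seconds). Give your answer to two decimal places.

Flow: 36 L/min ÷ 60 = 0.6 L/s.
R = (PIP − Pplat)/V̇ = (30.5 − 13.5) / 0.6 = 17.0/0.6 = 28.333 cmH2O·s/L.
C = Vt/(Pplat − PEEP) = 505.0 / (13.5 − 2) = 505.0/11.5 = 43.913 mL/cmH2O.
τ = R × C = 28.333 × 0.04391 L/cmH2O = 1.244 s.
t = −τ·ln(1 − 0.86) = −1.244·ln(0.14) = 2.446 s.

2.45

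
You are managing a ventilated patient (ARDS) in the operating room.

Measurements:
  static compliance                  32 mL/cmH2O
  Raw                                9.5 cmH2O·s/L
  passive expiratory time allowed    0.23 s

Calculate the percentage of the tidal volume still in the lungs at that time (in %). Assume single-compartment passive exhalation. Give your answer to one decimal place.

τ = R × C = 9.5 × 32 mL/cmH2O = 9.5 × 0.032 L/cmH2O = 0.304 s.
Passive exhalation: V(t)/V₀ = e^(−t/τ) = e^(−0.23/0.304) = 0.4693.
Fraction remaining = 0.4693 → 46.93%.

46.9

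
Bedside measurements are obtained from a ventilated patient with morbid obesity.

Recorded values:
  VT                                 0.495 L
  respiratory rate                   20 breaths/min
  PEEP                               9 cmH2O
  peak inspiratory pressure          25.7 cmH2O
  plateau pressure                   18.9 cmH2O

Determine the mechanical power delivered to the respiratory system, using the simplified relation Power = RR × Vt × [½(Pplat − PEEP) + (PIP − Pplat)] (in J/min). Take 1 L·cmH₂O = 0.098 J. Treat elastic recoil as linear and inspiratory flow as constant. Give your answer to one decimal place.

11.4

Per-breath work = Vt × [½(Pplat−PEEP) + (PIP−Pplat)] = 0.495 × [0.5×9.9 + 6.8] = 0.495 × 11.75 = 5.816 L·cmH2O.
Power = 20 × 5.816 = 116.32 L·cmH2O/min.
× 0.098 J/(L·cmH2O) → 11.399 J/min.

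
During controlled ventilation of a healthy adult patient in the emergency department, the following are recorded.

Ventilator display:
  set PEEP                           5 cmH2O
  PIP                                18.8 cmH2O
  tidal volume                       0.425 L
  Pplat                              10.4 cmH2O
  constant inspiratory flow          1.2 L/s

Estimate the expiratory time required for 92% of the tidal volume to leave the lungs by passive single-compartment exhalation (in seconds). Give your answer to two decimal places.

1.39

R = (PIP − Pplat)/V̇ = (18.8 − 10.4) / 1.2 = 8.4/1.2 = 7.0 cmH2O·s/L.
C = Vt/(Pplat − PEEP) = 425.0 / (10.4 − 5) = 425.0/5.4 = 78.704 mL/cmH2O.
τ = R × C = 7.0 × 0.0787 L/cmH2O = 0.5509 s.
t = −τ·ln(1 − 0.92) = −0.5509·ln(0.08) = 1.391 s.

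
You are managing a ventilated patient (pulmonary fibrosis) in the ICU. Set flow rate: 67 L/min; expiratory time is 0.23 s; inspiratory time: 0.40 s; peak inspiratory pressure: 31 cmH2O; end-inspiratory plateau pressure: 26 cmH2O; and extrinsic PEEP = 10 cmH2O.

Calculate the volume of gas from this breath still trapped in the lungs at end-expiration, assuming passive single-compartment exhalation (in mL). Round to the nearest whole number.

71

Flow: 67 L/min ÷ 60 = 1.1167 L/s.
Vt = flow × Ti = 1.1167 L/s × 0.40 s × 1000 mL/L = 446.68 mL.
R = (PIP − Pplat)/V̇ = (31 − 26) / 1.1167 = 5.0/1.1167 = 4.477 cmH2O·s/L.
C = Vt/(Pplat − PEEP) = 446.68 / (26 − 10) = 446.68/16.0 = 27.918 mL/cmH2O.
τ = R × C = 4.477 × 0.02792 L/cmH2O = 0.125 s.
Fraction remaining = e^(−Te/τ) = e^(−0.23/0.125) = 0.1588.
Trapped volume = 446.68 × 0.1588 = 70.933 mL.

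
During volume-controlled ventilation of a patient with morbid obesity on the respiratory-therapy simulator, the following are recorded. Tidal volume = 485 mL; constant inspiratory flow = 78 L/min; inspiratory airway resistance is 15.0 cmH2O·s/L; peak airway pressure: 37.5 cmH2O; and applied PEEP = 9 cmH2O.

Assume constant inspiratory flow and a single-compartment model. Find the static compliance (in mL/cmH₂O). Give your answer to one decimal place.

53.9

Flow: 78 L/min ÷ 60 = 1.3 L/s.
Equation of motion (constant flow): PIP = Vt/C + R·V̇ + PEEP.
Vt/C = PIP − R·V̇ − PEEP = 37.5 − 15.0×1.3 − 9 = 37.5 − 19.5 − 9 = 9.0 cmH2O.
C = Vt / 9.0 = 485 / 9.0 = 53.889 mL/cmH2O.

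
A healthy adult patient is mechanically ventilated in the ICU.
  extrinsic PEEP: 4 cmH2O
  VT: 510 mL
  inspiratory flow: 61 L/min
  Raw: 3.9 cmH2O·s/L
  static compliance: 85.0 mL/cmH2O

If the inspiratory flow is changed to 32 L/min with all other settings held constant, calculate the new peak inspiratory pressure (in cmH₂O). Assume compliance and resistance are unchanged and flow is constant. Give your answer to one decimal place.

12.1

Flow: 61 L/min ÷ 60 = 1.0167 L/s.
New flow: 32 L/min ÷ 60 = 0.5333 L/s.
PIP = Vt/C + R·V̇ + PEEP (constant-flow equation of motion).
Only the resistive term changes: ΔPIP = R × ΔV̇ = 3.9 × (0.5333 − 1.0167) = 3.9 × -0.4834 = -1.885 cmH2O.
Original PIP = 510/85.0 + 3.9×1.0167 + 4 = 13.965 cmH2O; new PIP = 13.965 + (-1.885) = 12.08 cmH2O.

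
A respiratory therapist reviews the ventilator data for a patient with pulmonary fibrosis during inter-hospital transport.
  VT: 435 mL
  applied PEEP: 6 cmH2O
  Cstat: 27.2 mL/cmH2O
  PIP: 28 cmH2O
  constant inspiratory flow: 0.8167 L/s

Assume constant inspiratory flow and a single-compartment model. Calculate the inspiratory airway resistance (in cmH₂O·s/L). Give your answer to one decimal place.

7.4

Equation of motion (constant flow): PIP = Vt/C + R·V̇ + PEEP.
R·V̇ = PIP − Vt/C − PEEP = 28 − 435/27.2 − 6 = 28 − 15.993 − 6 = 6.007 cmH2O.
R = 6.007 / 0.8167 = 7.355 cmH2O·s/L.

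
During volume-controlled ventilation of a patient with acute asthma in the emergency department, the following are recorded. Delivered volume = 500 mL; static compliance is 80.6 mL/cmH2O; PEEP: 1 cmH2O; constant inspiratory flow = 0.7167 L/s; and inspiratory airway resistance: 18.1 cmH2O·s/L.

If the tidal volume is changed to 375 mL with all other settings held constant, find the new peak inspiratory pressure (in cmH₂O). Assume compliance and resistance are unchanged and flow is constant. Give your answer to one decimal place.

PIP = Vt/C + R·V̇ + PEEP (constant-flow equation of motion).
Only the elastic term changes: ΔPIP = ΔVt / C = (375 − 500) / 80.6 = -1.551 cmH2O.
Original PIP = 500/80.6 + 18.1×0.7167 + 1 = 20.176 cmH2O; new PIP = 20.176 + (-1.551) = 18.625 cmH2O.

18.6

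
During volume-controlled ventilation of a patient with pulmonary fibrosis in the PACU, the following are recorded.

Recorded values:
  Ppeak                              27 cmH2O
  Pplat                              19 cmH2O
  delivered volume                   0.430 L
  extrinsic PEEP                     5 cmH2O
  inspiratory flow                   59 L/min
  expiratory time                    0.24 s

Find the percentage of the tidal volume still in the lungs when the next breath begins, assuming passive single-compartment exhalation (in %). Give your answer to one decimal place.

Flow: 59 L/min ÷ 60 = 0.9833 L/s.
R = (PIP − Pplat)/V̇ = (27 − 19) / 0.9833 = 8.0/0.9833 = 8.136 cmH2O·s/L.
C = Vt/(Pplat − PEEP) = 430.0 / (19 − 5) = 430.0/14.0 = 30.714 mL/cmH2O.
τ = R × C = 8.136 × 0.03071 L/cmH2O = 0.2499 s.
Fraction remaining at end-expiration = e^(−Te/τ) = e^(−0.24/0.2499) = 0.3827 → 38.27%.

38.3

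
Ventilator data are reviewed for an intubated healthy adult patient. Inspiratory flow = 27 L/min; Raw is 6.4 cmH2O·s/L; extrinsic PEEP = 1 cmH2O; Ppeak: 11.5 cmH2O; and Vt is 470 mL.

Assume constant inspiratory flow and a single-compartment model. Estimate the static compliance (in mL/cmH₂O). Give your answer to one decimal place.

Flow: 27 L/min ÷ 60 = 0.45 L/s.
Equation of motion (constant flow): PIP = Vt/C + R·V̇ + PEEP.
Vt/C = PIP − R·V̇ − PEEP = 11.5 − 6.4×0.45 − 1 = 11.5 − 2.88 − 1 = 7.62 cmH2O.
C = Vt / 7.62 = 470 / 7.62 = 61.68 mL/cmH2O.

61.7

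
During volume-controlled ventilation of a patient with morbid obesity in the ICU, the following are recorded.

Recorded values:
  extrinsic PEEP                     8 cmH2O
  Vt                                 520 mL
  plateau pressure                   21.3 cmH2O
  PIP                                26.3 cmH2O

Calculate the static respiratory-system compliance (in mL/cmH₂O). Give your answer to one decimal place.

Cstat = Vt / (Pplat − PEEP) = 520 / (21.3 − 8) = 520 / 13.3 = 39.098 mL/cmH2O.

39.1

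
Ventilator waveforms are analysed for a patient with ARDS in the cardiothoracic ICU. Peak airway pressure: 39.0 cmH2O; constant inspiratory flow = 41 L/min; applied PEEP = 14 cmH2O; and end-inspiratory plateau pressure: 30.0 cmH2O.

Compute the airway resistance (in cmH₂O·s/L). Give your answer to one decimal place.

Flow: 41 L/min ÷ 60 = 0.6833 L/s.
Raw = (PIP − Pplat) / flow = (39.0 − 30.0) / 0.6833 = 9.0 / 0.6833 = 13.171 cmH2O·s/L.

13.2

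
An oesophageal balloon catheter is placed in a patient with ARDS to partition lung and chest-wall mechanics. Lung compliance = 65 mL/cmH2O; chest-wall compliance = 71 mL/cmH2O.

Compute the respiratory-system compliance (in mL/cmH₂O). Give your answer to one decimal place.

Lung and chest wall are elastances in series: 1/Crs = 1/CL + 1/Ccw.
1/Crs = 1/65 + 1/71 = 0.02947.
Crs = 33.933 mL/cmH2O.

33.9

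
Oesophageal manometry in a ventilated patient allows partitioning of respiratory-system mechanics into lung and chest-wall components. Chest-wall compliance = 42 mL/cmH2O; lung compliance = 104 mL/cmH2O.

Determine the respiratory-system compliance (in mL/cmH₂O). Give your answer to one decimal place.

29.9

Lung and chest wall are elastances in series: 1/Crs = 1/CL + 1/Ccw.
1/Crs = 1/104 + 1/42 = 0.03342.
Crs = 29.922 mL/cmH2O.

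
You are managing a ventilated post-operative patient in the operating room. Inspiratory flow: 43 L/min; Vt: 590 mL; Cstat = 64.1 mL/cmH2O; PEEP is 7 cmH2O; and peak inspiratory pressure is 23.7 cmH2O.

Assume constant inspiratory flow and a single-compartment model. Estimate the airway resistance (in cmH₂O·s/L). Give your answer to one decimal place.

10.5

Flow: 43 L/min ÷ 60 = 0.7167 L/s.
Equation of motion (constant flow): PIP = Vt/C + R·V̇ + PEEP.
R·V̇ = PIP − Vt/C − PEEP = 23.7 − 590/64.1 − 7 = 23.7 − 9.204 − 7 = 7.496 cmH2O.
R = 7.496 / 0.7167 = 10.459 cmH2O·s/L.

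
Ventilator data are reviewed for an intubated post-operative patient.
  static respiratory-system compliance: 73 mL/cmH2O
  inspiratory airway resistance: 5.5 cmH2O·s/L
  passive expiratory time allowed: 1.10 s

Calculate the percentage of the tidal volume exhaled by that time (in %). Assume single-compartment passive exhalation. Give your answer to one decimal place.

93.5

τ = R × C = 5.5 × 73 mL/cmH2O = 5.5 × 0.073 L/cmH2O = 0.4015 s.
Passive exhalation: V(t)/V₀ = e^(−t/τ) = e^(−1.10/0.4015) = 0.06459.
Fraction exhaled = 1 − 0.06459 = 0.9354 → 93.54%.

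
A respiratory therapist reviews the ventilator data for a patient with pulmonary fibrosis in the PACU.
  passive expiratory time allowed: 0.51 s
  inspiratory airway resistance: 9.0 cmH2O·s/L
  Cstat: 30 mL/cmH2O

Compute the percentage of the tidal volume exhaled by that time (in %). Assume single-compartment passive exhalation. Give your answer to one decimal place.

84.9

τ = R × C = 9.0 × 30 mL/cmH2O = 9.0 × 0.030 L/cmH2O = 0.27 s.
Passive exhalation: V(t)/V₀ = e^(−t/τ) = e^(−0.51/0.27) = 0.1512.
Fraction exhaled = 1 − 0.1512 = 0.8488 → 84.88%.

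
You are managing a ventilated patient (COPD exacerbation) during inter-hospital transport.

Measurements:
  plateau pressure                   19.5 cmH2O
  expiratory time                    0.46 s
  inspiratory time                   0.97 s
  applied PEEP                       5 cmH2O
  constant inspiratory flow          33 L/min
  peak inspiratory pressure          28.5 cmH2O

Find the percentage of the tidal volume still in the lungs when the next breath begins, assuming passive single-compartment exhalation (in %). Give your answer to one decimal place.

46.6

Flow: 33 L/min ÷ 60 = 0.55 L/s.
Vt = flow × Ti = 0.55 L/s × 0.97 s × 1000 mL/L = 533.5 mL.
R = (PIP − Pplat)/V̇ = (28.5 − 19.5) / 0.55 = 9.0/0.55 = 16.364 cmH2O·s/L.
C = Vt/(Pplat − PEEP) = 533.5 / (19.5 − 5) = 533.5/14.5 = 36.793 mL/cmH2O.
τ = R × C = 16.364 × 0.03679 L/cmH2O = 0.602 s.
Fraction remaining at end-expiration = e^(−Te/τ) = e^(−0.46/0.602) = 0.4657 → 46.57%.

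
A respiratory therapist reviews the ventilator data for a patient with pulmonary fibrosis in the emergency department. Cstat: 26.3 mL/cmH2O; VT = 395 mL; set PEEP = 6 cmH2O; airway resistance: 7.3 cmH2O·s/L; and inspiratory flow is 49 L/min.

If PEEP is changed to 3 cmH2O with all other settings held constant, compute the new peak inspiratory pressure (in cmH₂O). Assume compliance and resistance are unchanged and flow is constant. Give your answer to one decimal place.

Flow: 49 L/min ÷ 60 = 0.8167 L/s.
PIP = Vt/C + R·V̇ + PEEP (constant-flow equation of motion).
Only the baseline term changes: ΔPIP = ΔPEEP = 3 − 6 = -3.0 cmH2O.
Original PIP = 395/26.3 + 7.3×0.8167 + 6 = 26.981 cmH2O; new PIP = 26.981 + (-3.0) = 23.981 cmH2O.

24.0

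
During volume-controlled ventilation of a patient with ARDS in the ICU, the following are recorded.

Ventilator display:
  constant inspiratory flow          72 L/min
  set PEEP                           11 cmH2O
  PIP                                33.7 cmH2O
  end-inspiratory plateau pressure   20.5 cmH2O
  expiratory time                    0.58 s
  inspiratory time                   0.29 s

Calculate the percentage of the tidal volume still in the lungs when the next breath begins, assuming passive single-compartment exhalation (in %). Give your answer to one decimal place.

23.7

Flow: 72 L/min ÷ 60 = 1.2 L/s.
Vt = flow × Ti = 1.2 L/s × 0.29 s × 1000 mL/L = 348.0 mL.
R = (PIP − Pplat)/V̇ = (33.7 − 20.5) / 1.2 = 13.2/1.2 = 11.0 cmH2O·s/L.
C = Vt/(Pplat − PEEP) = 348.0 / (20.5 − 11) = 348.0/9.5 = 36.632 mL/cmH2O.
τ = R × C = 11.0 × 0.03663 L/cmH2O = 0.4029 s.
Fraction remaining at end-expiration = e^(−Te/τ) = e^(−0.58/0.4029) = 0.237 → 23.7%.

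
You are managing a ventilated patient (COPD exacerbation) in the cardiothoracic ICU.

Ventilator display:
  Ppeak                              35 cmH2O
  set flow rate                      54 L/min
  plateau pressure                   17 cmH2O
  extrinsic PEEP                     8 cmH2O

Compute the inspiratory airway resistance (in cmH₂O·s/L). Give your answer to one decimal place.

20.0

Flow: 54 L/min ÷ 60 = 0.9 L/s.
Raw = (PIP − Pplat) / flow = (35 − 17) / 0.9 = 18.0 / 0.9 = 20.0 cmH2O·s/L.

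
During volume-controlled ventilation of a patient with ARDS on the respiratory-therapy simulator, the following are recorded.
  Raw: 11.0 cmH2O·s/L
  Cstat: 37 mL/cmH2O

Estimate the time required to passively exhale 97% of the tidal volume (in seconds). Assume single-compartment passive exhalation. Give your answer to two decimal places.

τ = R × C = 11.0 × 37 mL/cmH2O = 11.0 × 0.037 L/cmH2O = 0.407 s.
Exhaled fraction f = 1 − e^(−t/τ) → t = −τ·ln(1 − f) = −0.407·ln(0.03) = 1.427 s.

1.43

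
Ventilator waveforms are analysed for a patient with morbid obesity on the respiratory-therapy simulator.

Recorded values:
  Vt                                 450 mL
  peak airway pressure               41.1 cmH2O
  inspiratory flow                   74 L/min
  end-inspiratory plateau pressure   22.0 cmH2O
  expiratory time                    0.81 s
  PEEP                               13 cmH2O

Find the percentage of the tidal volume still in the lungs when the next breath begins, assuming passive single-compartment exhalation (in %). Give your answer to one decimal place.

35.1

Flow: 74 L/min ÷ 60 = 1.2333 L/s.
R = (PIP − Pplat)/V̇ = (41.1 − 22.0) / 1.2333 = 19.1/1.2333 = 15.487 cmH2O·s/L.
C = Vt/(Pplat − PEEP) = 450.0 / (22.0 − 13) = 450.0/9.0 = 50.0 mL/cmH2O.
τ = R × C = 15.487 × 0.05 L/cmH2O = 0.7744 s.
Fraction remaining at end-expiration = e^(−Te/τ) = e^(−0.81/0.7744) = 0.3514 → 35.14%.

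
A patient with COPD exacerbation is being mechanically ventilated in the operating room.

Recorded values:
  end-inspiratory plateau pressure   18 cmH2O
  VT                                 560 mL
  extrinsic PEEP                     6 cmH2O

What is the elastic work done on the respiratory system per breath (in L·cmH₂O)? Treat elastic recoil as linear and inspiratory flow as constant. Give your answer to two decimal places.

Elastic work ≈ ½ × (Pplat − PEEP) × Vt = 0.5 × (18 − 6) × 0.560 L = 0.5 × 12.0 × 0.560 = 3.36 L·cmH2O.

3.36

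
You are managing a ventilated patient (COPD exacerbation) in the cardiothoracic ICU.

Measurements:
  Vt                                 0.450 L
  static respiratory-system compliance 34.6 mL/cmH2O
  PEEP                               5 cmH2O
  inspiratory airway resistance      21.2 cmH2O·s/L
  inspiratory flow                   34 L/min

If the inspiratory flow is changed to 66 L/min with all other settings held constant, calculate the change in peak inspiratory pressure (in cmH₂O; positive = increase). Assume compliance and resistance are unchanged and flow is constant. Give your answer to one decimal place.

Flow: 34 L/min ÷ 60 = 0.5667 L/s.
New flow: 66 L/min ÷ 60 = 1.1 L/s.
PIP = Vt/C + R·V̇ + PEEP (constant-flow equation of motion).
Only the resistive term changes: ΔPIP = R × ΔV̇ = 21.2 × (1.1 − 0.5667) = 21.2 × 0.5333 = 11.306 cmH2O.

11.3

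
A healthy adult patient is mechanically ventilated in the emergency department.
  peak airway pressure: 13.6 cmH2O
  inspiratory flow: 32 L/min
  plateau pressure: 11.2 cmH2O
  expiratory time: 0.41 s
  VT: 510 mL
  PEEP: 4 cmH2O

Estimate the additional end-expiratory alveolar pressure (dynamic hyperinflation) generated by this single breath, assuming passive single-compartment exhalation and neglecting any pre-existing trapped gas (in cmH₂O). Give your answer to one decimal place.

Flow: 32 L/min ÷ 60 = 0.5333 L/s.
R = (PIP − Pplat)/V̇ = (13.6 − 11.2) / 0.5333 = 2.4/0.5333 = 4.5 cmH2O·s/L.
C = Vt/(Pplat − PEEP) = 510.0 / (11.2 − 4) = 510.0/7.2 = 70.833 mL/cmH2O.
τ = R × C = 4.5 × 0.07083 L/cmH2O = 0.3187 s.
Fraction remaining = e^(−Te/τ) = e^(−0.41/0.3187) = 0.2762; trapped volume = 510.0 × 0.2762 = 140.86 mL.
Additional alveolar pressure from trapping ≈ V_trapped / C = 140.86 / 70.833 = 1.989 cmH2O.

2.0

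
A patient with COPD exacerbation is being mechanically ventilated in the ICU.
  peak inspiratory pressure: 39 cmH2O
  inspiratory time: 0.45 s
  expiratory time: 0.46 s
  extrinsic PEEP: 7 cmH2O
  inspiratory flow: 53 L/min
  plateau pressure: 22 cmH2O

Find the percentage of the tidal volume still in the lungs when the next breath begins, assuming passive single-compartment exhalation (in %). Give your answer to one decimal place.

Flow: 53 L/min ÷ 60 = 0.8833 L/s.
Vt = flow × Ti = 0.8833 L/s × 0.45 s × 1000 mL/L = 397.49 mL.
R = (PIP − Pplat)/V̇ = (39 − 22) / 0.8833 = 17.0/0.8833 = 19.246 cmH2O·s/L.
C = Vt/(Pplat − PEEP) = 397.49 / (22 − 7) = 397.49/15.0 = 26.499 mL/cmH2O.
τ = R × C = 19.246 × 0.0265 L/cmH2O = 0.51 s.
Fraction remaining at end-expiration = e^(−Te/τ) = e^(−0.46/0.51) = 0.4058 → 40.58%.

40.6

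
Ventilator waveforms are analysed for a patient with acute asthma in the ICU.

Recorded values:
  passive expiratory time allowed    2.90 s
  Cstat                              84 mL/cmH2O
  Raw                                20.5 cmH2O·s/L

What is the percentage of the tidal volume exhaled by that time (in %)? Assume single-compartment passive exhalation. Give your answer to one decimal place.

81.4

τ = R × C = 20.5 × 84 mL/cmH2O = 20.5 × 0.084 L/cmH2O = 1.722 s.
Passive exhalation: V(t)/V₀ = e^(−t/τ) = e^(−2.90/1.722) = 0.1856.
Fraction exhaled = 1 − 0.1856 = 0.8144 → 81.44%.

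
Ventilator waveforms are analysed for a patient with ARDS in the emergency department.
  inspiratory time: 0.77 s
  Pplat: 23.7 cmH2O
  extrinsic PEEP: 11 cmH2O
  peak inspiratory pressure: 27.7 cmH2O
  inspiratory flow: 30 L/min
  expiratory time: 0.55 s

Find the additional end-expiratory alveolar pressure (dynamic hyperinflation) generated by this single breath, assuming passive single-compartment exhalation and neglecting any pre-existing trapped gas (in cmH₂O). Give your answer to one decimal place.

Flow: 30 L/min ÷ 60 = 0.5 L/s.
Vt = flow × Ti = 0.5 L/s × 0.77 s × 1000 mL/L = 385.0 mL.
R = (PIP − Pplat)/V̇ = (27.7 − 23.7) / 0.5 = 4.0/0.5 = 8.0 cmH2O·s/L.
C = Vt/(Pplat − PEEP) = 385.0 / (23.7 − 11) = 385.0/12.7 = 30.315 mL/cmH2O.
τ = R × C = 8.0 × 0.03032 L/cmH2O = 0.2426 s.
Fraction remaining = e^(−Te/τ) = e^(−0.55/0.2426) = 0.1036; trapped volume = 385.0 × 0.1036 = 39.886 mL.
Additional alveolar pressure from trapping ≈ V_trapped / C = 39.886 / 30.315 = 1.316 cmH2O.

1.3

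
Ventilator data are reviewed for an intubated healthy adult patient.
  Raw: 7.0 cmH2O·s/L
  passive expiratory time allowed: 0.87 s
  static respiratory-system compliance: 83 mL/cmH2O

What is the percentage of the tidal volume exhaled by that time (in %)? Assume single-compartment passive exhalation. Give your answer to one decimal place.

77.6

τ = R × C = 7.0 × 83 mL/cmH2O = 7.0 × 0.083 L/cmH2O = 0.581 s.
Passive exhalation: V(t)/V₀ = e^(−t/τ) = e^(−0.87/0.581) = 0.2237.
Fraction exhaled = 1 − 0.2237 = 0.7763 → 77.63%.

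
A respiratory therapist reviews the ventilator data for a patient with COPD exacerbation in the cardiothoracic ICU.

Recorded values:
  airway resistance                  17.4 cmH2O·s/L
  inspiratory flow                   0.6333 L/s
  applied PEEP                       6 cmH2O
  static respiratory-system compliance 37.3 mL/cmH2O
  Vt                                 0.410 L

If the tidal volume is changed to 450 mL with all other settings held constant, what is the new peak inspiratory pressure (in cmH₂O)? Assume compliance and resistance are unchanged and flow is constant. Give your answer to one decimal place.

29.1

PIP = Vt/C + R·V̇ + PEEP (constant-flow equation of motion).
Only the elastic term changes: ΔPIP = ΔVt / C = (450 − 410) / 37.3 = 1.072 cmH2O.
Original PIP = 410/37.3 + 17.4×0.6333 + 6 = 28.011 cmH2O; new PIP = 28.011 + (1.072) = 29.083 cmH2O.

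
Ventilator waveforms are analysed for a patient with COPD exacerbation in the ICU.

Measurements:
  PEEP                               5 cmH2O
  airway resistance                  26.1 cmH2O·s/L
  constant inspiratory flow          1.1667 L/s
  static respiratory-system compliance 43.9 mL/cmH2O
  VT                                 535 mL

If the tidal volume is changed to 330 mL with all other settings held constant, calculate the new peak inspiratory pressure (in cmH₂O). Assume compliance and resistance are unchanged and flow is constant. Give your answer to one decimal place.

43.0

PIP = Vt/C + R·V̇ + PEEP (constant-flow equation of motion).
Only the elastic term changes: ΔPIP = ΔVt / C = (330 − 535) / 43.9 = -4.67 cmH2O.
Original PIP = 535/43.9 + 26.1×1.1667 + 5 = 47.638 cmH2O; new PIP = 47.638 + (-4.67) = 42.968 cmH2O.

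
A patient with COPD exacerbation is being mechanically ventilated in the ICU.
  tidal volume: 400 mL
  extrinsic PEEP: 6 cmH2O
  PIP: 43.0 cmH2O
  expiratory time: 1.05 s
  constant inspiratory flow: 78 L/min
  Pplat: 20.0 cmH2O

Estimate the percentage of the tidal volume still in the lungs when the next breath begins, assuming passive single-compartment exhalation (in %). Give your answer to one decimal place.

Flow: 78 L/min ÷ 60 = 1.3 L/s.
R = (PIP − Pplat)/V̇ = (43.0 − 20.0) / 1.3 = 23.0/1.3 = 17.692 cmH2O·s/L.
C = Vt/(Pplat − PEEP) = 400.0 / (20.0 − 6) = 400.0/14.0 = 28.571 mL/cmH2O.
τ = R × C = 17.692 × 0.02857 L/cmH2O = 0.5055 s.
Fraction remaining at end-expiration = e^(−Te/τ) = e^(−1.05/0.5055) = 0.1253 → 12.53%.

12.5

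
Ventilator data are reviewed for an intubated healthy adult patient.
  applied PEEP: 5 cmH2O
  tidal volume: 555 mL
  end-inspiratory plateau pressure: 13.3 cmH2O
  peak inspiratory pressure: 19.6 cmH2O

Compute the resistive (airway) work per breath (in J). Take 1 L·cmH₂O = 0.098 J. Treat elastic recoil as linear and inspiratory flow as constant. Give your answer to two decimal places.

0.34

With constant inspiratory flow the resistive pressure is constant at PIP − Pplat = 19.6 − 13.3 = 6.3 cmH2O, so resistive work = 6.3 × 0.555 = 3.497 L·cmH2O.
× 0.098 J/(L·cmH2O) → 0.3427 J.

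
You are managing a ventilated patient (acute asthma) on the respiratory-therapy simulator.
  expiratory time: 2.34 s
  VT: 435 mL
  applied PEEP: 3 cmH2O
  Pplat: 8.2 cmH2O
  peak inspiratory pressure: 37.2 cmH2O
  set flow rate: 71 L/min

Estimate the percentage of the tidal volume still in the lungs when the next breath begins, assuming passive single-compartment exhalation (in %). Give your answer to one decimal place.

31.9

Flow: 71 L/min ÷ 60 = 1.1833 L/s.
R = (PIP − Pplat)/V̇ = (37.2 − 8.2) / 1.1833 = 29.0/1.1833 = 24.508 cmH2O·s/L.
C = Vt/(Pplat − PEEP) = 435.0 / (8.2 − 3) = 435.0/5.2 = 83.654 mL/cmH2O.
τ = R × C = 24.508 × 0.08365 L/cmH2O = 2.05 s.
Fraction remaining at end-expiration = e^(−Te/τ) = e^(−2.34/2.05) = 0.3194 → 31.94%.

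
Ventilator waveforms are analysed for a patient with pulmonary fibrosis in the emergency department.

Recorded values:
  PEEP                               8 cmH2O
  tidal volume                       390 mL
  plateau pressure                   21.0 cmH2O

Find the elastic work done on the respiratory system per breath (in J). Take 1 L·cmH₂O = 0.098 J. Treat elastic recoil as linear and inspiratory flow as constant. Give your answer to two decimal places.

0.25

Elastic work ≈ ½ × (Pplat − PEEP) × Vt = 0.5 × (21.0 − 8) × 0.390 L = 0.5 × 13.0 × 0.390 = 2.535 L·cmH2O.
× 0.098 J/(L·cmH2O) → 0.2484 J.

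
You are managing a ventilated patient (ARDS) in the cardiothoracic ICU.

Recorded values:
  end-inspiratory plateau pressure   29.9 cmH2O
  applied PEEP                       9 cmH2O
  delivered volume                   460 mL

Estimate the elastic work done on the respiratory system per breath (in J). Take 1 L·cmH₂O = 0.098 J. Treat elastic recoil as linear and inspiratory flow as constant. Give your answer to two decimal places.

0.47

Elastic work ≈ ½ × (Pplat − PEEP) × Vt = 0.5 × (29.9 − 9) × 0.460 L = 0.5 × 20.9 × 0.460 = 4.807 L·cmH2O.
× 0.098 J/(L·cmH2O) → 0.4711 J.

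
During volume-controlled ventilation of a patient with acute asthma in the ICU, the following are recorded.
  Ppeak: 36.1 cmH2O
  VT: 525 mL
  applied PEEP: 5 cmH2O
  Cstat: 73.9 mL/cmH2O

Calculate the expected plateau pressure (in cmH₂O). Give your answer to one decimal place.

12.1

Pplat = PEEP + Vt / Cstat = 5 + 525 / 73.9 = 5 + 7.104 = 12.104 cmH2O.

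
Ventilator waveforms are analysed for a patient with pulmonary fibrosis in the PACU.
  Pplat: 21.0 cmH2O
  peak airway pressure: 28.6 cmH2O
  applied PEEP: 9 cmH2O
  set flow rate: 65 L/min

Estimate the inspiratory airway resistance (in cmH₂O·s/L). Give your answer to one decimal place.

Flow: 65 L/min ÷ 60 = 1.0833 L/s.
Raw = (PIP − Pplat) / flow = (28.6 − 21.0) / 1.0833 = 7.6 / 1.0833 = 7.016 cmH2O·s/L.

7.0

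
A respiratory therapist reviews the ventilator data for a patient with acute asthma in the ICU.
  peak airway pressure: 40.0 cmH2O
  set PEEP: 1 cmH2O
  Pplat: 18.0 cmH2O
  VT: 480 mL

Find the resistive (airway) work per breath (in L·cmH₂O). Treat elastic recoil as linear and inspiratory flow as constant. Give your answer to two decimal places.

With constant inspiratory flow the resistive pressure is constant at PIP − Pplat = 40.0 − 18.0 = 22.0 cmH2O, so resistive work = 22.0 × 0.480 = 10.56 L·cmH2O.

10.56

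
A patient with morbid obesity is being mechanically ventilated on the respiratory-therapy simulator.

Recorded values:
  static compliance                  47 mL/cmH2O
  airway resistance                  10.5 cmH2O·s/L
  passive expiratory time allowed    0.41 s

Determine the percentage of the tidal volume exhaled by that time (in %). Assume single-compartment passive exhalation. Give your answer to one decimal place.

56.4

τ = R × C = 10.5 × 47 mL/cmH2O = 10.5 × 0.047 L/cmH2O = 0.4935 s.
Passive exhalation: V(t)/V₀ = e^(−t/τ) = e^(−0.41/0.4935) = 0.4357.
Fraction exhaled = 1 − 0.4357 = 0.5643 → 56.43%.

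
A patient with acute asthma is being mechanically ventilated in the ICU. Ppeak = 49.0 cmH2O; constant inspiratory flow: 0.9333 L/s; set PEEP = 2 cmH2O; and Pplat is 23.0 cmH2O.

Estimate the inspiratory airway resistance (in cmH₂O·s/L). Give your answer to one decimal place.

27.9

Raw = (PIP − Pplat) / flow = (49.0 − 23.0) / 0.9333 = 26.0 / 0.9333 = 27.858 cmH2O·s/L.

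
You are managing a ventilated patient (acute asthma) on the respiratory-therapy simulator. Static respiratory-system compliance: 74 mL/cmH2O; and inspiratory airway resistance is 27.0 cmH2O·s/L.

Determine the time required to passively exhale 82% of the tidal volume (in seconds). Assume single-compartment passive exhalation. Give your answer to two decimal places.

3.43

τ = R × C = 27.0 × 74 mL/cmH2O = 27.0 × 0.074 L/cmH2O = 1.998 s.
Exhaled fraction f = 1 − e^(−t/τ) → t = −τ·ln(1 − f) = −1.998·ln(0.18) = 3.426 s.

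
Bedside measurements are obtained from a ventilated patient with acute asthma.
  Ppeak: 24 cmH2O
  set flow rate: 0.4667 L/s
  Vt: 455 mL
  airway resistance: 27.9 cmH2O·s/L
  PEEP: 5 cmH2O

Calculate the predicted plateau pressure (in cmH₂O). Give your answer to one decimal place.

11.0

Pplat = PIP − Raw × flow = 24 − 27.9 × 0.4667 = 24 − 13.021 = 10.979 cmH2O.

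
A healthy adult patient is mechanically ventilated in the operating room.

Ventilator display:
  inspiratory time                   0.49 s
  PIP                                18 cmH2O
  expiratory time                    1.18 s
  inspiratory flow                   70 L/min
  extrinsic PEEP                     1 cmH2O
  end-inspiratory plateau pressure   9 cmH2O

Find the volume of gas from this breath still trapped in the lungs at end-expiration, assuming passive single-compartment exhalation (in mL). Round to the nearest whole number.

Flow: 70 L/min ÷ 60 = 1.1667 L/s.
Vt = flow × Ti = 1.1667 L/s × 0.49 s × 1000 mL/L = 571.68 mL.
R = (PIP − Pplat)/V̇ = (18 − 9) / 1.1667 = 9.0/1.1667 = 7.714 cmH2O·s/L.
C = Vt/(Pplat − PEEP) = 571.68 / (9 − 1) = 571.68/8.0 = 71.46 mL/cmH2O.
τ = R × C = 7.714 × 0.07146 L/cmH2O = 0.5512 s.
Fraction remaining = e^(−Te/τ) = e^(−1.18/0.5512) = 0.1176.
Trapped volume = 571.68 × 0.1176 = 67.23 mL.

67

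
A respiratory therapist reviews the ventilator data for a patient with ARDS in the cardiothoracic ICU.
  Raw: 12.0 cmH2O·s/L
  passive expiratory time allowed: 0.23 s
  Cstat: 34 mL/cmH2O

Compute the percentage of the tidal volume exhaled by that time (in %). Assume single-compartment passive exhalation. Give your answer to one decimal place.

τ = R × C = 12.0 × 34 mL/cmH2O = 12.0 × 0.034 L/cmH2O = 0.408 s.
Passive exhalation: V(t)/V₀ = e^(−t/τ) = e^(−0.23/0.408) = 0.5691.
Fraction exhaled = 1 − 0.5691 = 0.4309 → 43.09%.

43.1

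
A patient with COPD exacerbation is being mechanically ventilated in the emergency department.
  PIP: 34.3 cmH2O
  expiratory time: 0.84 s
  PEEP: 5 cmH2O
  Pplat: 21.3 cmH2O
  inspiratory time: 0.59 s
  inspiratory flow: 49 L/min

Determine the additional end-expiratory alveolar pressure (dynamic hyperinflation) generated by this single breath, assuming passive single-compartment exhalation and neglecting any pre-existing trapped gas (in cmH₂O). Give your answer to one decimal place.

Flow: 49 L/min ÷ 60 = 0.8167 L/s.
Vt = flow × Ti = 0.8167 L/s × 0.59 s × 1000 mL/L = 481.85 mL.
R = (PIP − Pplat)/V̇ = (34.3 − 21.3) / 0.8167 = 13.0/0.8167 = 15.918 cmH2O·s/L.
C = Vt/(Pplat − PEEP) = 481.85 / (21.3 − 5) = 481.85/16.3 = 29.561 mL/cmH2O.
τ = R × C = 15.918 × 0.02956 L/cmH2O = 0.4705 s.
Fraction remaining = e^(−Te/τ) = e^(−0.84/0.4705) = 0.1677; trapped volume = 481.85 × 0.1677 = 80.806 mL.
Additional alveolar pressure from trapping ≈ V_trapped / C = 80.806 / 29.561 = 2.734 cmH2O.

2.7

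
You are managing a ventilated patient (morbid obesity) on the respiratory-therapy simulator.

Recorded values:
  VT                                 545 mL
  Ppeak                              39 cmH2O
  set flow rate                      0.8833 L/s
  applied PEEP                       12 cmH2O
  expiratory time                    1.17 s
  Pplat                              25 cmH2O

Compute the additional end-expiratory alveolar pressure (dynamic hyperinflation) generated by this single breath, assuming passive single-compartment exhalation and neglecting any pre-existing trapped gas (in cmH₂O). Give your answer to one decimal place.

R = (PIP − Pplat)/V̇ = (39 − 25) / 0.8833 = 14.0/0.8833 = 15.85 cmH2O·s/L.
C = Vt/(Pplat − PEEP) = 545.0 / (25 − 12) = 545.0/13.0 = 41.923 mL/cmH2O.
τ = R × C = 15.85 × 0.04192 L/cmH2O = 0.6644 s.
Fraction remaining = e^(−Te/τ) = e^(−1.17/0.6644) = 0.1719; trapped volume = 545.0 × 0.1719 = 93.686 mL.
Additional alveolar pressure from trapping ≈ V_trapped / C = 93.686 / 41.923 = 2.235 cmH2O.

2.2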